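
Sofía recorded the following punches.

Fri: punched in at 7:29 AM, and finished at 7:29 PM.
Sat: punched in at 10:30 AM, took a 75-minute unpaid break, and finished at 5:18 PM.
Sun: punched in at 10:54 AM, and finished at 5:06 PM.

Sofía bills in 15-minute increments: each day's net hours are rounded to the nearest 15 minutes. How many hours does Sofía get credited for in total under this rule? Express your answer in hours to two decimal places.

23.75 hours

Fri: 7:29 AM–7:29 PM = 12 h 0 min → rounds to 12 h 0 min
Sat: 10:30 AM–5:18 PM = 6 h 48 min − 75 min = 5 h 33 min → rounds to 5 h 30 min
Sun: 10:54 AM–5:06 PM = 6 h 12 min → rounds to 6 h 15 min
Total credited: 23 h 45 min.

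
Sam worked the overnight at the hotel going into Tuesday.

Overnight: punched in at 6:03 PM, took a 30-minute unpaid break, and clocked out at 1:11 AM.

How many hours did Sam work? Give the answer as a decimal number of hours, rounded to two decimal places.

Overnight: 6:03 PM → midnight = 5 h 57 min; midnight → 1:11 AM = 1 h 11 min; span 7 h 8 min; less 30 min break → 6 h 38 min

6.63 hours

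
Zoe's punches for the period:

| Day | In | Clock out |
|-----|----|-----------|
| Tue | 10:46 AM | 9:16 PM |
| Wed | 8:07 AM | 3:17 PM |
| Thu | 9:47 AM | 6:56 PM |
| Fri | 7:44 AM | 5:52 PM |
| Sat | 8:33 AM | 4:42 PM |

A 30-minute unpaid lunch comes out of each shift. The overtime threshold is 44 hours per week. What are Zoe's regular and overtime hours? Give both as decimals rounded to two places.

Regular 42.60 hours, overtime 0.00 hours

Tue: 10:46 AM–9:16 PM = 10 h 30 min; less 30 min break → 10 h 0 min
Wed: 8:07 AM–3:17 PM = 7 h 10 min; less 30 min break → 6 h 40 min
Thu: 9:47 AM–6:56 PM = 9 h 9 min; less 30 min break → 8 h 39 min
Fri: 7:44 AM–5:52 PM = 10 h 8 min; less 30 min break → 9 h 38 min
Sat: 8:33 AM–4:42 PM = 8 h 9 min; less 30 min break → 7 h 39 min
Total worked: 42 h 36 min = 42.60 h.
Threshold 44 h → overtime 0 h 0 min, regular 42 h 36 min.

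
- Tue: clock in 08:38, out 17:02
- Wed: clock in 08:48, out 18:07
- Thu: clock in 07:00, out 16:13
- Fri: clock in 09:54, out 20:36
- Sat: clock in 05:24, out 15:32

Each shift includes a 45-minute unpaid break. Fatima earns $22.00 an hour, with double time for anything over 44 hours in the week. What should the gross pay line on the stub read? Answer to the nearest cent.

$968.73

Tue: 08:38–17:02 = 8 h 24 min; less 45 min break → 7 h 39 min
Wed: 08:48–18:07 = 9 h 19 min; less 45 min break → 8 h 34 min
Thu: 07:00–16:13 = 9 h 13 min; less 45 min break → 8 h 28 min
Fri: 09:54–20:36 = 10 h 42 min; less 45 min break → 9 h 57 min
Sat: 05:24–15:32 = 10 h 8 min; less 45 min break → 9 h 23 min
Total worked: 44 h 1 min = 2641 min.
Regular 44 h 0 min = 2640 min at $22.00/h; overtime 0 h 1 min = 1 min at $44.00/h.
Pay = (2640 × $22.00 + 1 × $44.00) ÷ 60 = $968.73.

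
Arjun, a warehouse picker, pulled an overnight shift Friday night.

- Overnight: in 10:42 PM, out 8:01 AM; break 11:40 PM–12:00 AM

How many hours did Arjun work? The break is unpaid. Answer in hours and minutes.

Overnight: 10:42 PM → midnight = 1 h 18 min; midnight → 8:01 AM = 8 h 1 min; span 9 h 19 min; less 20 min break → 8 h 59 min

8 h 59 min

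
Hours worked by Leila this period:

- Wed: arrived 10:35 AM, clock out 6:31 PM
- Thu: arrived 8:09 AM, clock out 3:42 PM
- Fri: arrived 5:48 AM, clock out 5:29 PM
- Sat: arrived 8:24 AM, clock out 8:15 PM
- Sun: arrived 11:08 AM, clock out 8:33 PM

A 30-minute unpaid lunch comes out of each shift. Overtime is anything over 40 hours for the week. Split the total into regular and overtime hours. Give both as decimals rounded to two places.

Wed: 10:35 AM–6:31 PM = 7 h 56 min; less 30 min break → 7 h 26 min
Thu: 8:09 AM–3:42 PM = 7 h 33 min; less 30 min break → 7 h 3 min
Fri: 5:48 AM–5:29 PM = 11 h 41 min; less 30 min break → 11 h 11 min
Sat: 8:24 AM–8:15 PM = 11 h 51 min; less 30 min break → 11 h 21 min
Sun: 11:08 AM–8:33 PM = 9 h 25 min; less 30 min break → 8 h 55 min
Total worked: 45 h 56 min = 45.93 h.
Threshold 40 h → overtime 5 h 56 min, regular 40 h 0 min.

Regular 40.00 hours, overtime 5.93 hours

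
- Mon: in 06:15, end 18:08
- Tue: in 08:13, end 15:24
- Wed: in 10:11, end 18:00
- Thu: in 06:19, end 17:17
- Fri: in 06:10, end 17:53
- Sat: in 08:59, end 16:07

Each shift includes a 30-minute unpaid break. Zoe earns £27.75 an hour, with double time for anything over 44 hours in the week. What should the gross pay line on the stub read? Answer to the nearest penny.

Mon: 06:15–18:08 = 11 h 53 min; less 30 min break → 11 h 23 min
Tue: 08:13–15:24 = 7 h 11 min; less 30 min break → 6 h 41 min
Wed: 10:11–18:00 = 7 h 49 min; less 30 min break → 7 h 19 min
Thu: 06:19–17:17 = 10 h 58 min; less 30 min break → 10 h 28 min
Fri: 06:10–17:53 = 11 h 43 min; less 30 min break → 11 h 13 min
Sat: 08:59–16:07 = 7 h 8 min; less 30 min break → 6 h 38 min
Total worked: 53 h 42 min = 3222 min.
Regular 44 h 0 min = 2640 min at £27.75/h; overtime 9 h 42 min = 582 min at £55.50/h.
Pay = (2640 × £27.75 + 582 × £55.50) ÷ 60 = £1759.35.

£1759.35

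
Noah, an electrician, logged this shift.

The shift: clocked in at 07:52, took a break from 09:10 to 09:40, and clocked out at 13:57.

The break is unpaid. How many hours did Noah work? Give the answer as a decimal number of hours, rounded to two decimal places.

The shift: 07:52–13:57 = 6 h 5 min; less 30 min break → 5 h 35 min

5.58 hours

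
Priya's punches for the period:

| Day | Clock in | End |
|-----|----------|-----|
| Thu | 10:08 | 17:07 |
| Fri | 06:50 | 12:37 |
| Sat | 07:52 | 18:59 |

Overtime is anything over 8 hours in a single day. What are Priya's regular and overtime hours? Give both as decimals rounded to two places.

Regular 20.77 hours, overtime 3.12 hours

Thu: 10:08–17:07 = 6 h 59 min
Fri: 06:50–12:37 = 5 h 47 min
Sat: 07:52–18:59 = 11 h 7 min
Thu reg 6 h 59 min / OT 0 h 0 min; Fri reg 5 h 47 min / OT 0 h 0 min; Sat reg 8 h 0 min / OT 3 h 7 min.
Totals: regular 20 h 46 min, overtime 3 h 7 min.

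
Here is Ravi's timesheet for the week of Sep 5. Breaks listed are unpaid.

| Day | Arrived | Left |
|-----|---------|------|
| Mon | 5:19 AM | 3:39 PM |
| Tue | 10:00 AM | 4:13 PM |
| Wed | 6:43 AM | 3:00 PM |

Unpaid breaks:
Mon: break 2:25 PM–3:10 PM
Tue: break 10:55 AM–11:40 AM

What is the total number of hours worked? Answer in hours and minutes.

Mon: 5:19 AM–3:39 PM = 10 h 20 min; less 45 min break → 9 h 35 min
Tue: 10:00 AM–4:13 PM = 6 h 13 min; less 45 min break → 5 h 28 min
Wed: 6:43 AM–3:00 PM = 8 h 17 min
Total: 9 h 35 min + 5 h 28 min + 8 h 17 min = 23 h 20 min.

23 h 20 min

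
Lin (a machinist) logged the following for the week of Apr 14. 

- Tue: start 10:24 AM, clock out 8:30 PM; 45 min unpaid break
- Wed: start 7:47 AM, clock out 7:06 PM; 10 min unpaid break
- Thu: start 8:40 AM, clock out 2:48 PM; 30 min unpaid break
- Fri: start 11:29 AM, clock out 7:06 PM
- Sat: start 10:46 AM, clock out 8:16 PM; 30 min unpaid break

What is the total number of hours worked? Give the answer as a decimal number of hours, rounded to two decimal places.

42.75 hours

Tue: 10:24 AM–8:30 PM = 10 h 6 min; less 45 min break → 9 h 21 min
Wed: 7:47 AM–7:06 PM = 11 h 19 min; less 10 min break → 11 h 9 min
Thu: 8:40 AM–2:48 PM = 6 h 8 min; less 30 min break → 5 h 38 min
Fri: 11:29 AM–7:06 PM = 7 h 37 min
Sat: 10:46 AM–8:16 PM = 9 h 30 min; less 30 min break → 9 h 0 min
Total: 9 h 21 min + 11 h 9 min + 5 h 38 min + 7 h 37 min + 9 h 0 min = 42 h 45 min.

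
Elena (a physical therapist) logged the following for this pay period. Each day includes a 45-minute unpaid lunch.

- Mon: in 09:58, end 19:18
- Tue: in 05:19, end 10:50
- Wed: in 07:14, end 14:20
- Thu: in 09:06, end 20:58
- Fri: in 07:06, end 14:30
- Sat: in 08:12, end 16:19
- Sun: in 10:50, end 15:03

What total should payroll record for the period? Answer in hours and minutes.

Mon: 09:58–19:18 = 9 h 20 min; less 45 min break → 8 h 35 min
Tue: 05:19–10:50 = 5 h 31 min; less 45 min break → 4 h 46 min
Wed: 07:14–14:20 = 7 h 6 min; less 45 min break → 6 h 21 min
Thu: 09:06–20:58 = 11 h 52 min; less 45 min break → 11 h 7 min
Fri: 07:06–14:30 = 7 h 24 min; less 45 min break → 6 h 39 min
Sat: 08:12–16:19 = 8 h 7 min; less 45 min break → 7 h 22 min
Sun: 10:50–15:03 = 4 h 13 min; less 45 min break → 3 h 28 min
Total: 8 h 35 min + 4 h 46 min + 6 h 21 min + 11 h 7 min + 6 h 39 min + 7 h 22 min + 3 h 28 min = 48 h 18 min.

48 h 18 min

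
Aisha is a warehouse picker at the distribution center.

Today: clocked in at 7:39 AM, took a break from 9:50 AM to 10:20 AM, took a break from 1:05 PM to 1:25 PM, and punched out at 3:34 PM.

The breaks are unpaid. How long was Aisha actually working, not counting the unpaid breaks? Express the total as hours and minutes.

7 h 5 min

Today: 7:39 AM–3:34 PM = 7 h 55 min; less 50 min break → 7 h 5 min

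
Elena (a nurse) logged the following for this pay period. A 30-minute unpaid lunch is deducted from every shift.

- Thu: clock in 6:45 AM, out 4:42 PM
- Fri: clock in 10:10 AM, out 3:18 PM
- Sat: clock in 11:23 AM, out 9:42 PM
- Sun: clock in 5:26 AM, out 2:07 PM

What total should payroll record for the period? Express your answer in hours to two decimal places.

32.08 hours

Thu: 6:45 AM–4:42 PM = 9 h 57 min; less 30 min break → 9 h 27 min
Fri: 10:10 AM–3:18 PM = 5 h 8 min; less 30 min break → 4 h 38 min
Sat: 11:23 AM–9:42 PM = 10 h 19 min; less 30 min break → 9 h 49 min
Sun: 5:26 AM–2:07 PM = 8 h 41 min; less 30 min break → 8 h 11 min
Total: 9 h 27 min + 4 h 38 min + 9 h 49 min + 8 h 11 min = 32 h 5 min.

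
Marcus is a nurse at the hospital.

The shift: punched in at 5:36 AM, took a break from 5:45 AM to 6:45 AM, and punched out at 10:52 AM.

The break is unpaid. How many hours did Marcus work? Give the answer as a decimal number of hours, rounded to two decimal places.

4.27 hours

The shift: 5:36 AM–10:52 AM = 5 h 16 min; less 60 min break → 4 h 16 min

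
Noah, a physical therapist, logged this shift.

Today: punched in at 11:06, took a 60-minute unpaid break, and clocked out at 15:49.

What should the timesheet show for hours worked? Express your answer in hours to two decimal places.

Today: 11:06–15:49 = 4 h 43 min; less 60 min break → 3 h 43 min

3.72 hours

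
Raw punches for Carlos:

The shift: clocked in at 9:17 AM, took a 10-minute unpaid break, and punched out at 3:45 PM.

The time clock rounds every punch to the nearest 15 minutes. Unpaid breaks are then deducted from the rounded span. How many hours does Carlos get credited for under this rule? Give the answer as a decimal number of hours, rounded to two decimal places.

6.33 hours

The shift: in 9:17 AM→9:15 AM, out 3:45 PM→3:45 PM; 6 h 30 min − 10 min = 6 h 20 min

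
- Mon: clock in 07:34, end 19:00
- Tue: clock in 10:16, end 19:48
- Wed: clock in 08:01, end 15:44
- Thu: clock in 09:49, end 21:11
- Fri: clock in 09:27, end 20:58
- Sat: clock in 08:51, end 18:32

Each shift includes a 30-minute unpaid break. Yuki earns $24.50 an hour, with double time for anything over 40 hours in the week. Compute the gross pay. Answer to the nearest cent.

$1874.25

Mon: 07:34–19:00 = 11 h 26 min; less 30 min break → 10 h 56 min
Tue: 10:16–19:48 = 9 h 32 min; less 30 min break → 9 h 2 min
Wed: 08:01–15:44 = 7 h 43 min; less 30 min break → 7 h 13 min
Thu: 09:49–21:11 = 11 h 22 min; less 30 min break → 10 h 52 min
Fri: 09:27–20:58 = 11 h 31 min; less 30 min break → 11 h 1 min
Sat: 08:51–18:32 = 9 h 41 min; less 30 min break → 9 h 11 min
Total worked: 58 h 15 min = 3495 min.
Regular 40 h 0 min = 2400 min at $24.50/h; overtime 18 h 15 min = 1095 min at $49.00/h.
Pay = (2400 × $24.50 + 1095 × $49.00) ÷ 60 = $1874.25.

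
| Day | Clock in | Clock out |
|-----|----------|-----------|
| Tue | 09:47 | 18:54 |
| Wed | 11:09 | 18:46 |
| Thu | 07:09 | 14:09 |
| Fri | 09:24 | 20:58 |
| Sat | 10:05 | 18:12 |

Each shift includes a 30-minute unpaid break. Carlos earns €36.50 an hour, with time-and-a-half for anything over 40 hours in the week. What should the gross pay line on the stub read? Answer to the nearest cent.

€1510.19

Tue: 09:47–18:54 = 9 h 7 min; less 30 min break → 8 h 37 min
Wed: 11:09–18:46 = 7 h 37 min; less 30 min break → 7 h 7 min
Thu: 07:09–14:09 = 7 h 0 min; less 30 min break → 6 h 30 min
Fri: 09:24–20:58 = 11 h 34 min; less 30 min break → 11 h 4 min
Sat: 10:05–18:12 = 8 h 7 min; less 30 min break → 7 h 37 min
Total worked: 40 h 55 min = 2455 min.
Regular 40 h 0 min = 2400 min at €36.50/h; overtime 0 h 55 min = 55 min at €54.75/h.
Pay = (2400 × €36.50 + 55 × €54.75) ÷ 60 = €1510.19.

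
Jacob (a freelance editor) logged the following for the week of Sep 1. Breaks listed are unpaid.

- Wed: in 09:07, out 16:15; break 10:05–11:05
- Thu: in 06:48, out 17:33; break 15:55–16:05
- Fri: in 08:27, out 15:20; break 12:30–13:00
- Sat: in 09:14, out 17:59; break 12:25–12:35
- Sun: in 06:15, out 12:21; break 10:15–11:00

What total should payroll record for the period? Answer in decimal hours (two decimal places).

37.03 hours

Wed: 09:07–16:15 = 7 h 8 min; less 60 min break → 6 h 8 min
Thu: 06:48–17:33 = 10 h 45 min; less 10 min break → 10 h 35 min
Fri: 08:27–15:20 = 6 h 53 min; less 30 min break → 6 h 23 min
Sat: 09:14–17:59 = 8 h 45 min; less 10 min break → 8 h 35 min
Sun: 06:15–12:21 = 6 h 6 min; less 45 min break → 5 h 21 min
Total: 6 h 8 min + 10 h 35 min + 6 h 23 min + 8 h 35 min + 5 h 21 min = 37 h 2 min.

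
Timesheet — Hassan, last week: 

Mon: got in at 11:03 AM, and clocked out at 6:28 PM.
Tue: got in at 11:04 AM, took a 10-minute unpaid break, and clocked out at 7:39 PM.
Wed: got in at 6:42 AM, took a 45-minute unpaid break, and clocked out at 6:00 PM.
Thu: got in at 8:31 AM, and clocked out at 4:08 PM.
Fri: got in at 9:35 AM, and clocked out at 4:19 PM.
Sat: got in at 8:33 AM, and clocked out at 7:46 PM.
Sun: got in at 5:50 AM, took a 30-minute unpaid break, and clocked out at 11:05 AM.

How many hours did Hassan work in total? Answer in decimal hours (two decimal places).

56.70 hours

Mon: 11:03 AM–6:28 PM = 7 h 25 min
Tue: 11:04 AM–7:39 PM = 8 h 35 min; less 10 min break → 8 h 25 min
Wed: 6:42 AM–6:00 PM = 11 h 18 min; less 45 min break → 10 h 33 min
Thu: 8:31 AM–4:08 PM = 7 h 37 min
Fri: 9:35 AM–4:19 PM = 6 h 44 min
Sat: 8:33 AM–7:46 PM = 11 h 13 min
Sun: 5:50 AM–11:05 AM = 5 h 15 min; less 30 min break → 4 h 45 min
Total: 7 h 25 min + 8 h 25 min + 10 h 33 min + 7 h 37 min + 6 h 44 min + 11 h 13 min + 4 h 45 min = 56 h 42 min.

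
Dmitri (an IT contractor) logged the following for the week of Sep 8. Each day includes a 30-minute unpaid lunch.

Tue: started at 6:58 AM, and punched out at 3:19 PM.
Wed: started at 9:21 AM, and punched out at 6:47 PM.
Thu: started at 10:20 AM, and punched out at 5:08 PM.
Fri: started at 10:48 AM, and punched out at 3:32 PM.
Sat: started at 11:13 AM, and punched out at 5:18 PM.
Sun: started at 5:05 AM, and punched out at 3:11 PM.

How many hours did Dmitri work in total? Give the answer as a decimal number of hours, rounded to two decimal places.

42.50 hours

Tue: 6:58 AM–3:19 PM = 8 h 21 min; less 30 min break → 7 h 51 min
Wed: 9:21 AM–6:47 PM = 9 h 26 min; less 30 min break → 8 h 56 min
Thu: 10:20 AM–5:08 PM = 6 h 48 min; less 30 min break → 6 h 18 min
Fri: 10:48 AM–3:32 PM = 4 h 44 min; less 30 min break → 4 h 14 min
Sat: 11:13 AM–5:18 PM = 6 h 5 min; less 30 min break → 5 h 35 min
Sun: 5:05 AM–3:11 PM = 10 h 6 min; less 30 min break → 9 h 36 min
Total: 7 h 51 min + 8 h 56 min + 6 h 18 min + 4 h 14 min + 5 h 35 min + 9 h 36 min = 42 h 30 min.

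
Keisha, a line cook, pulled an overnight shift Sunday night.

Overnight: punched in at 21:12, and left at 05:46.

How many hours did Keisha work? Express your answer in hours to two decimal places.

Overnight: 21:12 → midnight = 2 h 48 min; midnight → 05:46 = 5 h 46 min; span 8 h 34 min

8.57 hours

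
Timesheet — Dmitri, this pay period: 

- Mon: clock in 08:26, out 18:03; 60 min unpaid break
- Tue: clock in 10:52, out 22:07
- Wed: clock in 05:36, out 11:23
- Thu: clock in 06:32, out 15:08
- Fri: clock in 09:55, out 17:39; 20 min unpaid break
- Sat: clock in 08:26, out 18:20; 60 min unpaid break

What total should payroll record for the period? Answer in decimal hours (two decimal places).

50.55 hours

Mon: 08:26–18:03 = 9 h 37 min; less 60 min break → 8 h 37 min
Tue: 10:52–22:07 = 11 h 15 min
Wed: 05:36–11:23 = 5 h 47 min
Thu: 06:32–15:08 = 8 h 36 min
Fri: 09:55–17:39 = 7 h 44 min; less 20 min break → 7 h 24 min
Sat: 08:26–18:20 = 9 h 54 min; less 60 min break → 8 h 54 min
Total: 8 h 37 min + 11 h 15 min + 5 h 47 min + 8 h 36 min + 7 h 24 min + 8 h 54 min = 50 h 33 min.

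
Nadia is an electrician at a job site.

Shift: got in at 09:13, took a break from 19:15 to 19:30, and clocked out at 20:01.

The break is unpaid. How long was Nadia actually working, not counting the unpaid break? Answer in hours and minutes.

10 h 33 min

Shift: 09:13–20:01 = 10 h 48 min; less 15 min break → 10 h 33 min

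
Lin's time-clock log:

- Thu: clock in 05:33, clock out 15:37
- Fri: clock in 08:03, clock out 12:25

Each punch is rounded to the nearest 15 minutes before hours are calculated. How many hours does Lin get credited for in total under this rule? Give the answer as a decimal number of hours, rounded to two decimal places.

14.50 hours

Thu: in 05:33→05:30, out 15:37→15:30; 10 h 0 min
Fri: in 08:03→08:00, out 12:25→12:30; 4 h 30 min
Total credited: 14 h 30 min.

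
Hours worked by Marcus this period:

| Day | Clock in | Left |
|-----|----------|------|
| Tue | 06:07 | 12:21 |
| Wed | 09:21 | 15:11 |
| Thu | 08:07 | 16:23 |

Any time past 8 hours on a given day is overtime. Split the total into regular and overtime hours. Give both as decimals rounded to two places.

Tue: 06:07–12:21 = 6 h 14 min
Wed: 09:21–15:11 = 5 h 50 min
Thu: 08:07–16:23 = 8 h 16 min
Tue reg 6 h 14 min / OT 0 h 0 min; Wed reg 5 h 50 min / OT 0 h 0 min; Thu reg 8 h 0 min / OT 0 h 16 min.
Totals: regular 20 h 4 min, overtime 0 h 16 min.

Regular 20.07 hours, overtime 0.27 hours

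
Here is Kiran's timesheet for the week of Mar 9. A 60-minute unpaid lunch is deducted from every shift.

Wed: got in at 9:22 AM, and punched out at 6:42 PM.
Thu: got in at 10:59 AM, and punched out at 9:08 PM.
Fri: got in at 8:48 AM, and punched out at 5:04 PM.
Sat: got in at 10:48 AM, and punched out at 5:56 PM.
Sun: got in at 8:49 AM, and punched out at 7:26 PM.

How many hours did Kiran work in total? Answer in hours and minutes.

Wed: 9:22 AM–6:42 PM = 9 h 20 min; less 60 min break → 8 h 20 min
Thu: 10:59 AM–9:08 PM = 10 h 9 min; less 60 min break → 9 h 9 min
Fri: 8:48 AM–5:04 PM = 8 h 16 min; less 60 min break → 7 h 16 min
Sat: 10:48 AM–5:56 PM = 7 h 8 min; less 60 min break → 6 h 8 min
Sun: 8:49 AM–7:26 PM = 10 h 37 min; less 60 min break → 9 h 37 min
Total: 8 h 20 min + 9 h 9 min + 7 h 16 min + 6 h 8 min + 9 h 37 min = 40 h 30 min.

40 h 30 min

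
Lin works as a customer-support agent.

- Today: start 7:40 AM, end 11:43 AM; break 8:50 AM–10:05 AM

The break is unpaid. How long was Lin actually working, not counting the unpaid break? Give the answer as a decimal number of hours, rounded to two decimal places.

Today: 7:40 AM–11:43 AM = 4 h 3 min; less 75 min break → 2 h 48 min

2.80 hours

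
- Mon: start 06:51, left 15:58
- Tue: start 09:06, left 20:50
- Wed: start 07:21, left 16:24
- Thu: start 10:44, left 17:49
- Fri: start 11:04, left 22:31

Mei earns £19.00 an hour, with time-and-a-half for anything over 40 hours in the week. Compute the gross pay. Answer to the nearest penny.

Mon: 06:51–15:58 = 9 h 7 min
Tue: 09:06–20:50 = 11 h 44 min
Wed: 07:21–16:24 = 9 h 3 min
Thu: 10:44–17:49 = 7 h 5 min
Fri: 11:04–22:31 = 11 h 27 min
Total worked: 48 h 26 min = 2906 min.
Regular 40 h 0 min = 2400 min at £19.00/h; overtime 8 h 26 min = 506 min at £28.50/h.
Pay = (2400 × £19.00 + 506 × £28.50) ÷ 60 = £1000.35.

£1000.35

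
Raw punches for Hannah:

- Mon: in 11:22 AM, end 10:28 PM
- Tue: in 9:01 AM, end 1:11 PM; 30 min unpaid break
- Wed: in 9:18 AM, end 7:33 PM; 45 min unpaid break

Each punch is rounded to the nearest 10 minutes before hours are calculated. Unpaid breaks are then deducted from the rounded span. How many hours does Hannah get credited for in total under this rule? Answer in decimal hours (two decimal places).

Mon: in 11:22 AM→11:20 AM, out 10:28 PM→10:30 PM; 11 h 10 min
Tue: in 9:01 AM→9:00 AM, out 1:11 PM→1:10 PM; 4 h 10 min − 30 min = 3 h 40 min
Wed: in 9:18 AM→9:20 AM, out 7:33 PM→7:30 PM; 10 h 10 min − 45 min = 9 h 25 min
Total credited: 24 h 15 min.

24.25 hours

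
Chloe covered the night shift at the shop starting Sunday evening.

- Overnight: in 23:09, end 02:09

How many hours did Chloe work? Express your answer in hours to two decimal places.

3.00 hours

Overnight: 23:09 → midnight = 0 h 51 min; midnight → 02:09 = 2 h 9 min; span 3 h 0 min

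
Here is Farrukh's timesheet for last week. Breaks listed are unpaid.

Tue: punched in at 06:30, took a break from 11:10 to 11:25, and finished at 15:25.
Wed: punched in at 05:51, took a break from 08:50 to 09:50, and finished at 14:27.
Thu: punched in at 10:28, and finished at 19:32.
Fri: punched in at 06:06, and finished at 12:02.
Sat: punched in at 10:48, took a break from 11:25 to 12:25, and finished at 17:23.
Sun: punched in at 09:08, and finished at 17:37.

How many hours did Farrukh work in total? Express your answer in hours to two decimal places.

45.33 hours

Tue: 06:30–15:25 = 8 h 55 min; less 15 min break → 8 h 40 min
Wed: 05:51–14:27 = 8 h 36 min; less 60 min break → 7 h 36 min
Thu: 10:28–19:32 = 9 h 4 min
Fri: 06:06–12:02 = 5 h 56 min
Sat: 10:48–17:23 = 6 h 35 min; less 60 min break → 5 h 35 min
Sun: 09:08–17:37 = 8 h 29 min
Total: 8 h 40 min + 7 h 36 min + 9 h 4 min + 5 h 56 min + 5 h 35 min + 8 h 29 min = 45 h 20 min.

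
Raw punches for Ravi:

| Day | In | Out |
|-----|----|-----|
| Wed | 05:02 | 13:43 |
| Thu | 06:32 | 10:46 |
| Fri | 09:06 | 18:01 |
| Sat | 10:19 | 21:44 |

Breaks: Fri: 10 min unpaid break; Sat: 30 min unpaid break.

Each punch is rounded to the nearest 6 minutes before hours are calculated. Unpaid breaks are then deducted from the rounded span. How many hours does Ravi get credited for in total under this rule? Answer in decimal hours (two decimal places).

32.63 hours

Wed: in 05:02→05:00, out 13:43→13:42; 8 h 42 min
Thu: in 06:32→06:30, out 10:46→10:48; 4 h 18 min
Fri: in 09:06→09:06, out 18:01→18:00; 8 h 54 min − 10 min = 8 h 44 min
Sat: in 10:19→10:18, out 21:44→21:42; 11 h 24 min − 30 min = 10 h 54 min
Total credited: 32 h 38 min.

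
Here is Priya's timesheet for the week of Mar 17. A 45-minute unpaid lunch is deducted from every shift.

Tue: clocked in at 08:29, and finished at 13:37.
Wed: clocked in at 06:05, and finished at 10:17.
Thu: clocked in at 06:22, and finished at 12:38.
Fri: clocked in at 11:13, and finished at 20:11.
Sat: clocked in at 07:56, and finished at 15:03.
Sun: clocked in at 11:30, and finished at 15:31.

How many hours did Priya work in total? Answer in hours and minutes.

Tue: 08:29–13:37 = 5 h 8 min; less 45 min break → 4 h 23 min
Wed: 06:05–10:17 = 4 h 12 min; less 45 min break → 3 h 27 min
Thu: 06:22–12:38 = 6 h 16 min; less 45 min break → 5 h 31 min
Fri: 11:13–20:11 = 8 h 58 min; less 45 min break → 8 h 13 min
Sat: 07:56–15:03 = 7 h 7 min; less 45 min break → 6 h 22 min
Sun: 11:30–15:31 = 4 h 1 min; less 45 min break → 3 h 16 min
Total: 4 h 23 min + 3 h 27 min + 5 h 31 min + 8 h 13 min + 6 h 22 min + 3 h 16 min = 31 h 12 min.

31 h 12 min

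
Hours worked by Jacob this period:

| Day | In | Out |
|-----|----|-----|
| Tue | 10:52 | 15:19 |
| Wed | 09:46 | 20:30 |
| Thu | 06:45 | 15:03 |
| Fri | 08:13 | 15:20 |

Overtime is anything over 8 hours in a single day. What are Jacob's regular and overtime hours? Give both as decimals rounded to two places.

Regular 27.57 hours, overtime 3.03 hours

Tue: 10:52–15:19 = 4 h 27 min
Wed: 09:46–20:30 = 10 h 44 min
Thu: 06:45–15:03 = 8 h 18 min
Fri: 08:13–15:20 = 7 h 7 min
Tue reg 4 h 27 min / OT 0 h 0 min; Wed reg 8 h 0 min / OT 2 h 44 min; Thu reg 8 h 0 min / OT 0 h 18 min; Fri reg 7 h 7 min / OT 0 h 0 min.
Totals: regular 27 h 34 min, overtime 3 h 2 min.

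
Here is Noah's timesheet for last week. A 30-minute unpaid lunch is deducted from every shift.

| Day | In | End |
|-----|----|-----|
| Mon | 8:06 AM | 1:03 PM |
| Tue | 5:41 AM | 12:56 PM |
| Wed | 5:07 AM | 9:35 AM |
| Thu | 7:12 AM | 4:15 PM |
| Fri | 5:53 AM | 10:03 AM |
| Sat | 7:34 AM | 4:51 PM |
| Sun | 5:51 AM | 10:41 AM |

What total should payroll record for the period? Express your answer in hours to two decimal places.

40.50 hours

Mon: 8:06 AM–1:03 PM = 4 h 57 min; less 30 min break → 4 h 27 min
Tue: 5:41 AM–12:56 PM = 7 h 15 min; less 30 min break → 6 h 45 min
Wed: 5:07 AM–9:35 AM = 4 h 28 min; less 30 min break → 3 h 58 min
Thu: 7:12 AM–4:15 PM = 9 h 3 min; less 30 min break → 8 h 33 min
Fri: 5:53 AM–10:03 AM = 4 h 10 min; less 30 min break → 3 h 40 min
Sat: 7:34 AM–4:51 PM = 9 h 17 min; less 30 min break → 8 h 47 min
Sun: 5:51 AM–10:41 AM = 4 h 50 min; less 30 min break → 4 h 20 min
Total: 4 h 27 min + 6 h 45 min + 3 h 58 min + 8 h 33 min + 3 h 40 min + 8 h 47 min + 4 h 20 min = 40 h 30 min.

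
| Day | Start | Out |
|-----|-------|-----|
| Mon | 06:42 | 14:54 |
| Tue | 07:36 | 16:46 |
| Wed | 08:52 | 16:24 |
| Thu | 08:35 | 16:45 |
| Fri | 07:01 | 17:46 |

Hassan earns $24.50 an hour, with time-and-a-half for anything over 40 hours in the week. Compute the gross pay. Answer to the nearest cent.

$1120.26

Mon: 06:42–14:54 = 8 h 12 min
Tue: 07:36–16:46 = 9 h 10 min
Wed: 08:52–16:24 = 7 h 32 min
Thu: 08:35–16:45 = 8 h 10 min
Fri: 07:01–17:46 = 10 h 45 min
Total worked: 43 h 49 min = 2629 min.
Regular 40 h 0 min = 2400 min at $24.50/h; overtime 3 h 49 min = 229 min at $36.75/h.
Pay = (2400 × $24.50 + 229 × $36.75) ÷ 60 = $1120.26.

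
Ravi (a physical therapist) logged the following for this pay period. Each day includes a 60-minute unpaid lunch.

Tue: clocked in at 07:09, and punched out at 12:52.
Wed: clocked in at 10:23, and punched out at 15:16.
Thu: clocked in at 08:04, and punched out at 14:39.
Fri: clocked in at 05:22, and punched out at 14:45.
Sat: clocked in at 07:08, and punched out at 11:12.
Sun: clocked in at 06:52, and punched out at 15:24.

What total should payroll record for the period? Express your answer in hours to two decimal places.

Tue: 07:09–12:52 = 5 h 43 min; less 60 min break → 4 h 43 min
Wed: 10:23–15:16 = 4 h 53 min; less 60 min break → 3 h 53 min
Thu: 08:04–14:39 = 6 h 35 min; less 60 min break → 5 h 35 min
Fri: 05:22–14:45 = 9 h 23 min; less 60 min break → 8 h 23 min
Sat: 07:08–11:12 = 4 h 4 min; less 60 min break → 3 h 4 min
Sun: 06:52–15:24 = 8 h 32 min; less 60 min break → 7 h 32 min
Total: 4 h 43 min + 3 h 53 min + 5 h 35 min + 8 h 23 min + 3 h 4 min + 7 h 32 min = 33 h 10 min.

33.17 hours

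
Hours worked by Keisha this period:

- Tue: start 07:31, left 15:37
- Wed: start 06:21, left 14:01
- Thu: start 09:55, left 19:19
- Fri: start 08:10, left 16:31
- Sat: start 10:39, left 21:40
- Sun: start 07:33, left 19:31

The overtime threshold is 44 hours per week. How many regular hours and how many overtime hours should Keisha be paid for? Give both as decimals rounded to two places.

Tue: 07:31–15:37 = 8 h 6 min
Wed: 06:21–14:01 = 7 h 40 min
Thu: 09:55–19:19 = 9 h 24 min
Fri: 08:10–16:31 = 8 h 21 min
Sat: 10:39–21:40 = 11 h 1 min
Sun: 07:33–19:31 = 11 h 58 min
Total worked: 56 h 30 min = 56.50 h.
Threshold 44 h → overtime 12 h 30 min, regular 44 h 0 min.

Regular 44.00 hours, overtime 12.50 hours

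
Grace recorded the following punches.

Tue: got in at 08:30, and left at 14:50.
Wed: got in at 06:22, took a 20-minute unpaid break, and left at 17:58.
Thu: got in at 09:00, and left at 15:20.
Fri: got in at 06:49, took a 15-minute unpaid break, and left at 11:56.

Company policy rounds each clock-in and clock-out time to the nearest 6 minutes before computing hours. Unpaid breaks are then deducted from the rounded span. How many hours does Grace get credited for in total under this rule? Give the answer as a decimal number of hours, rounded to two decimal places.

Tue: in 08:30→08:30, out 14:50→14:48; 6 h 18 min
Wed: in 06:22→06:24, out 17:58→18:00; 11 h 36 min − 20 min = 11 h 16 min
Thu: in 09:00→09:00, out 15:20→15:18; 6 h 18 min
Fri: in 06:49→06:48, out 11:56→11:54; 5 h 6 min − 15 min = 4 h 51 min
Total credited: 28 h 43 min.

28.72 hours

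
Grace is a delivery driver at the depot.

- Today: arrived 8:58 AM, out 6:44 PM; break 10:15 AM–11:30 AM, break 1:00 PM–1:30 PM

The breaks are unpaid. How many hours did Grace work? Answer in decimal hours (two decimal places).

Today: 8:58 AM–6:44 PM = 9 h 46 min; less 105 min break → 8 h 1 min

8.02 hours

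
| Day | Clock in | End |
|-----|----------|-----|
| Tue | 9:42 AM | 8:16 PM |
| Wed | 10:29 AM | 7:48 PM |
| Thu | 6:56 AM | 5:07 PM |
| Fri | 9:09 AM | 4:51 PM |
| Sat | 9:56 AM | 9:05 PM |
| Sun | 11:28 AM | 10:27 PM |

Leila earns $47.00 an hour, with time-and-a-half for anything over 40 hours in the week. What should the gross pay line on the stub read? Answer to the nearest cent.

$3282.95

Tue: 9:42 AM–8:16 PM = 10 h 34 min
Wed: 10:29 AM–7:48 PM = 9 h 19 min
Thu: 6:56 AM–5:07 PM = 10 h 11 min
Fri: 9:09 AM–4:51 PM = 7 h 42 min
Sat: 9:56 AM–9:05 PM = 11 h 9 min
Sun: 11:28 AM–10:27 PM = 10 h 59 min
Total worked: 59 h 54 min = 3594 min.
Regular 40 h 0 min = 2400 min at $47.00/h; overtime 19 h 54 min = 1194 min at $70.50/h.
Pay = (2400 × $47.00 + 1194 × $70.50) ÷ 60 = $3282.95.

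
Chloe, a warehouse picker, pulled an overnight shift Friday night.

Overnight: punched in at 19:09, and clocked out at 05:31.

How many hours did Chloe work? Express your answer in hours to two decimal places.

Overnight: 19:09 → midnight = 4 h 51 min; midnight → 05:31 = 5 h 31 min; span 10 h 22 min

10.37 hours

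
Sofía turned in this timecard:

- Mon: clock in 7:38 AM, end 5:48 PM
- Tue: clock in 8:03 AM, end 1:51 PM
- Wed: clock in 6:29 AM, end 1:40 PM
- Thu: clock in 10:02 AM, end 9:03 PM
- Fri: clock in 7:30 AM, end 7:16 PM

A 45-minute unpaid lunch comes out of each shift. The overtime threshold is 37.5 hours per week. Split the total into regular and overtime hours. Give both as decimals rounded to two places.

Regular 37.50 hours, overtime 4.68 hours

Mon: 7:38 AM–5:48 PM = 10 h 10 min; less 45 min break → 9 h 25 min
Tue: 8:03 AM–1:51 PM = 5 h 48 min; less 45 min break → 5 h 3 min
Wed: 6:29 AM–1:40 PM = 7 h 11 min; less 45 min break → 6 h 26 min
Thu: 10:02 AM–9:03 PM = 11 h 1 min; less 45 min break → 10 h 16 min
Fri: 7:30 AM–7:16 PM = 11 h 46 min; less 45 min break → 11 h 1 min
Total worked: 42 h 11 min = 42.18 h.
Threshold 37.5 h → overtime 4 h 41 min, regular 37 h 30 min.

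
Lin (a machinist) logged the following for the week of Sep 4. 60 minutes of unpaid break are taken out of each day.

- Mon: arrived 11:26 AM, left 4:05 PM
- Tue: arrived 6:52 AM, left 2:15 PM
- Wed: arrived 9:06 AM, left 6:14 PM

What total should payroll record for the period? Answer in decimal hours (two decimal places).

18.17 hours

Mon: 11:26 AM–4:05 PM = 4 h 39 min; less 60 min break → 3 h 39 min
Tue: 6:52 AM–2:15 PM = 7 h 23 min; less 60 min break → 6 h 23 min
Wed: 9:06 AM–6:14 PM = 9 h 8 min; less 60 min break → 8 h 8 min
Total: 3 h 39 min + 6 h 23 min + 8 h 8 min = 18 h 10 min.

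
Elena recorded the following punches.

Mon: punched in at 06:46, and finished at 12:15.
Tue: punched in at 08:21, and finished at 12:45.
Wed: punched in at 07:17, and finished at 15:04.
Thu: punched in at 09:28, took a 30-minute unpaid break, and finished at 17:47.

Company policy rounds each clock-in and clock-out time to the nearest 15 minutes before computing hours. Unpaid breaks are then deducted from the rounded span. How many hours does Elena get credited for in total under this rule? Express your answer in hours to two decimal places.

25.50 hours

Mon: in 06:46→06:45, out 12:15→12:15; 5 h 30 min
Tue: in 08:21→08:15, out 12:45→12:45; 4 h 30 min
Wed: in 07:17→07:15, out 15:04→15:00; 7 h 45 min
Thu: in 09:28→09:30, out 17:47→17:45; 8 h 15 min − 30 min = 7 h 45 min
Total credited: 25 h 30 min.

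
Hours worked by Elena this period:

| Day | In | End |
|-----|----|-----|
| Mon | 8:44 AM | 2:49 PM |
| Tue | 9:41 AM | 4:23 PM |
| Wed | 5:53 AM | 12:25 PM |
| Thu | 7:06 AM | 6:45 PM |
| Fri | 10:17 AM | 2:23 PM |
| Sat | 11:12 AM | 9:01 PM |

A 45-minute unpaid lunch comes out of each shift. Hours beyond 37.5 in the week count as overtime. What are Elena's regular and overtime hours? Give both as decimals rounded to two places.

Mon: 8:44 AM–2:49 PM = 6 h 5 min; less 45 min break → 5 h 20 min
Tue: 9:41 AM–4:23 PM = 6 h 42 min; less 45 min break → 5 h 57 min
Wed: 5:53 AM–12:25 PM = 6 h 32 min; less 45 min break → 5 h 47 min
Thu: 7:06 AM–6:45 PM = 11 h 39 min; less 45 min break → 10 h 54 min
Fri: 10:17 AM–2:23 PM = 4 h 6 min; less 45 min break → 3 h 21 min
Sat: 11:12 AM–9:01 PM = 9 h 49 min; less 45 min break → 9 h 4 min
Total worked: 40 h 23 min = 40.38 h.
Threshold 37.5 h → overtime 2 h 53 min, regular 37 h 30 min.

Regular 37.50 hours, overtime 2.88 hours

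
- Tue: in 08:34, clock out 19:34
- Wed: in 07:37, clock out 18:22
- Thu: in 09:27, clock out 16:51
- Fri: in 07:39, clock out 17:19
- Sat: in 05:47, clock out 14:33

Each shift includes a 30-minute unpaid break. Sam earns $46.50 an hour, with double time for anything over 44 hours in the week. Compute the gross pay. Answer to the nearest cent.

$2146.75

Tue: 08:34–19:34 = 11 h 0 min; less 30 min break → 10 h 30 min
Wed: 07:37–18:22 = 10 h 45 min; less 30 min break → 10 h 15 min
Thu: 09:27–16:51 = 7 h 24 min; less 30 min break → 6 h 54 min
Fri: 07:39–17:19 = 9 h 40 min; less 30 min break → 9 h 10 min
Sat: 05:47–14:33 = 8 h 46 min; less 30 min break → 8 h 16 min
Total worked: 45 h 5 min = 2705 min.
Regular 44 h 0 min = 2640 min at $46.50/h; overtime 1 h 5 min = 65 min at $93.00/h.
Pay = (2640 × $46.50 + 65 × $93.00) ÷ 60 = $2146.75.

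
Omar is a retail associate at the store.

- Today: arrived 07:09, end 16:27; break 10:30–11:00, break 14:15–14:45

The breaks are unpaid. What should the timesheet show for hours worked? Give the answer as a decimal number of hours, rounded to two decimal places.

Today: 07:09–16:27 = 9 h 18 min; less 60 min break → 8 h 18 min

8.30 hours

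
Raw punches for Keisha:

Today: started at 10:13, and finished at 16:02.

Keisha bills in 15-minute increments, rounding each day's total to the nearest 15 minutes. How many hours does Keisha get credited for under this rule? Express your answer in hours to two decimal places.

Today: 10:13–16:02 = 5 h 49 min → rounds to 5 h 45 min

5.75 hours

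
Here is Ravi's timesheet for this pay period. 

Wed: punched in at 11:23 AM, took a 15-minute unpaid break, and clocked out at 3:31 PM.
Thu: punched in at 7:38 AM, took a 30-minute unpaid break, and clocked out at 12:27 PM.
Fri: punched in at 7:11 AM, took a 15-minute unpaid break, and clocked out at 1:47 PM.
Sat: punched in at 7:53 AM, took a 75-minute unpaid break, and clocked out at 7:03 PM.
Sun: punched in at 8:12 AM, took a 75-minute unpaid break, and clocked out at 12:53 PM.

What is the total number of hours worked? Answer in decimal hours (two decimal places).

27.90 hours

Wed: 11:23 AM–3:31 PM = 4 h 8 min; less 15 min break → 3 h 53 min
Thu: 7:38 AM–12:27 PM = 4 h 49 min; less 30 min break → 4 h 19 min
Fri: 7:11 AM–1:47 PM = 6 h 36 min; less 15 min break → 6 h 21 min
Sat: 7:53 AM–7:03 PM = 11 h 10 min; less 75 min break → 9 h 55 min
Sun: 8:12 AM–12:53 PM = 4 h 41 min; less 75 min break → 3 h 26 min
Total: 3 h 53 min + 4 h 19 min + 6 h 21 min + 9 h 55 min + 3 h 26 min = 27 h 54 min.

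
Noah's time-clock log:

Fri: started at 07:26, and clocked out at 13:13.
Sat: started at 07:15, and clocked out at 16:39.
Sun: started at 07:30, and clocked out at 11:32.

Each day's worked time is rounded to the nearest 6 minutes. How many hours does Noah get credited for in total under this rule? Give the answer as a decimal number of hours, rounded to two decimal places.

19.20 hours

Fri: 07:26–13:13 = 5 h 47 min → rounds to 5 h 48 min
Sat: 07:15–16:39 = 9 h 24 min → rounds to 9 h 24 min
Sun: 07:30–11:32 = 4 h 2 min → rounds to 4 h 0 min
Total credited: 19 h 12 min.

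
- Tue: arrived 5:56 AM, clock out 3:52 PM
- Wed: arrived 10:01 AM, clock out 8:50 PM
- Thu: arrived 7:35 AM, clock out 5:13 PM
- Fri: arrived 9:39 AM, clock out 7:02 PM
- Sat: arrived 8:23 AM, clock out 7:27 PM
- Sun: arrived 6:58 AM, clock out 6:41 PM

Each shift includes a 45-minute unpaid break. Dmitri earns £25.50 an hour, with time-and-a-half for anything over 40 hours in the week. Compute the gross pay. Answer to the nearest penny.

Tue: 5:56 AM–3:52 PM = 9 h 56 min; less 45 min break → 9 h 11 min
Wed: 10:01 AM–8:50 PM = 10 h 49 min; less 45 min break → 10 h 4 min
Thu: 7:35 AM–5:13 PM = 9 h 38 min; less 45 min break → 8 h 53 min
Fri: 9:39 AM–7:02 PM = 9 h 23 min; less 45 min break → 8 h 38 min
Sat: 8:23 AM–7:27 PM = 11 h 4 min; less 45 min break → 10 h 19 min
Sun: 6:58 AM–6:41 PM = 11 h 43 min; less 45 min break → 10 h 58 min
Total worked: 58 h 3 min = 3483 min.
Regular 40 h 0 min = 2400 min at £25.50/h; overtime 18 h 3 min = 1083 min at £38.25/h.
Pay = (2400 × £25.50 + 1083 × £38.25) ÷ 60 = £1710.41.

£1710.41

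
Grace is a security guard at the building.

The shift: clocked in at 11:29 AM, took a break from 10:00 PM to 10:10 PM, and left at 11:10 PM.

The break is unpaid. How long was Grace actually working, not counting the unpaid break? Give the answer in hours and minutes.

11 h 31 min

The shift: 11:29 AM–11:10 PM = 11 h 41 min; less 10 min break → 11 h 31 min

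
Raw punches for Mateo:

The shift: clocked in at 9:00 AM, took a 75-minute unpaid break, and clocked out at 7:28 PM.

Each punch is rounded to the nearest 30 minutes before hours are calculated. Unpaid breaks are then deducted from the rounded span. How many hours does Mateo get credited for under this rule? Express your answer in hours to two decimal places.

The shift: in 9:00 AM→9:00 AM, out 7:28 PM→7:30 PM; 10 h 30 min − 75 min = 9 h 15 min

9.25 hours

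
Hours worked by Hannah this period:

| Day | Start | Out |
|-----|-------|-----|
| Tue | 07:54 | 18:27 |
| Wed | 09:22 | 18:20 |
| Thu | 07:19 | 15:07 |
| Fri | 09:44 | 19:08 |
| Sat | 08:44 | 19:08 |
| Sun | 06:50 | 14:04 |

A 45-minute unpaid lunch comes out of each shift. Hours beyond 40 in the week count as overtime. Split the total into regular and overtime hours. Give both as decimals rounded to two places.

Tue: 07:54–18:27 = 10 h 33 min; less 45 min break → 9 h 48 min
Wed: 09:22–18:20 = 8 h 58 min; less 45 min break → 8 h 13 min
Thu: 07:19–15:07 = 7 h 48 min; less 45 min break → 7 h 3 min
Fri: 09:44–19:08 = 9 h 24 min; less 45 min break → 8 h 39 min
Sat: 08:44–19:08 = 10 h 24 min; less 45 min break → 9 h 39 min
Sun: 06:50–14:04 = 7 h 14 min; less 45 min break → 6 h 29 min
Total worked: 49 h 51 min = 49.85 h.
Threshold 40 h → overtime 9 h 51 min, regular 40 h 0 min.

Regular 40.00 hours, overtime 9.85 hours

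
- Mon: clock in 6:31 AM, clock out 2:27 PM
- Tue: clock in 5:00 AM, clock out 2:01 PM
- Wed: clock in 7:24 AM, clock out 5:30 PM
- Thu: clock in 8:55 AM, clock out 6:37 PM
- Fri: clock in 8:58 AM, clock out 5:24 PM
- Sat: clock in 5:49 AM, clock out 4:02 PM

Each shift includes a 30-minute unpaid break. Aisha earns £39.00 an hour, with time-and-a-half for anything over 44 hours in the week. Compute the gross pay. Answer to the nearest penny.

£2207.40

Mon: 6:31 AM–2:27 PM = 7 h 56 min; less 30 min break → 7 h 26 min
Tue: 5:00 AM–2:01 PM = 9 h 1 min; less 30 min break → 8 h 31 min
Wed: 7:24 AM–5:30 PM = 10 h 6 min; less 30 min break → 9 h 36 min
Thu: 8:55 AM–6:37 PM = 9 h 42 min; less 30 min break → 9 h 12 min
Fri: 8:58 AM–5:24 PM = 8 h 26 min; less 30 min break → 7 h 56 min
Sat: 5:49 AM–4:02 PM = 10 h 13 min; less 30 min break → 9 h 43 min
Total worked: 52 h 24 min = 3144 min.
Regular 44 h 0 min = 2640 min at £39.00/h; overtime 8 h 24 min = 504 min at £58.50/h.
Pay = (2640 × £39.00 + 504 × £58.50) ÷ 60 = £2207.40.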